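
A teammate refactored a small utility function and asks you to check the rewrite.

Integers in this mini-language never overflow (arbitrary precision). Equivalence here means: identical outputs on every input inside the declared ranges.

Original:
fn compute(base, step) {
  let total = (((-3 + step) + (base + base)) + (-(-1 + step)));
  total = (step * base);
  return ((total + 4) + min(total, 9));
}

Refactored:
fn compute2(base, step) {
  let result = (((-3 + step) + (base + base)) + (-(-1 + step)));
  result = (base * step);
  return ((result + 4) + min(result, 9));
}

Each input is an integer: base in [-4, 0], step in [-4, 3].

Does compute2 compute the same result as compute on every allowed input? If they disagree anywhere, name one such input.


Equivalent — the differences include local variable names differ, yet no declared input distinguishes the two.
Tracing base=0, step=0: compute: total becomes -2; next total becomes 0; next final value 4 | compute2: result becomes -2; next result becomes 0; next final value 4 — matching result 4.
Across all 40 domain points the two functions coincide.
verdict: equivalent


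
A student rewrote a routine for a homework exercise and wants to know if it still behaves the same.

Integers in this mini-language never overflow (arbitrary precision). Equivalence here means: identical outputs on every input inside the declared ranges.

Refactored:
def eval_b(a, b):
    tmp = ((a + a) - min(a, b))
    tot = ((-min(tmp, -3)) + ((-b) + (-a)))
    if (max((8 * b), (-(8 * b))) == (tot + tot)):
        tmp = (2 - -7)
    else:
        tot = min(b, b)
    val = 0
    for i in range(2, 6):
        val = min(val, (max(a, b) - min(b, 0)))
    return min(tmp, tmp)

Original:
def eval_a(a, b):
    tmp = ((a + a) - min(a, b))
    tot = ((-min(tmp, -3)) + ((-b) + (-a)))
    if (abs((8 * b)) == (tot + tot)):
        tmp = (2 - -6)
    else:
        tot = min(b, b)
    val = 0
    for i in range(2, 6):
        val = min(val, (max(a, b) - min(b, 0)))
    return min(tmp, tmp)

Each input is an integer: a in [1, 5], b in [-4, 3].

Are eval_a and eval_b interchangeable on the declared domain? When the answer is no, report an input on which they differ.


Not equivalent: a=3, b=0 separates them (8 vs 9).
eval_a: tmp becomes 6; next tot becomes 0; next (abs((8 * b)) == (tot + tot)) evaluates to true; next tmp becomes 8; next val becomes 0; next at i=2:; next val becomes 0; next at i=3:; next val becomes 0; next at i=4:; next val becomes 0; next at i=5:; next val becomes 0; next final value 8
eval_b: tmp becomes 6; next tot becomes 0; next (max((8 * b), (-(8 * b))) == (tot + tot)) evaluates to true; next tmp becomes 9; next val becomes 0; next at i=2:; next val becomes 0; next at i=3:; next val becomes 0; next at i=4:; next val becomes 0; next at i=5:; next val becomes 0; next final value 9
verdict: not equivalent; witness: a=3, b=0


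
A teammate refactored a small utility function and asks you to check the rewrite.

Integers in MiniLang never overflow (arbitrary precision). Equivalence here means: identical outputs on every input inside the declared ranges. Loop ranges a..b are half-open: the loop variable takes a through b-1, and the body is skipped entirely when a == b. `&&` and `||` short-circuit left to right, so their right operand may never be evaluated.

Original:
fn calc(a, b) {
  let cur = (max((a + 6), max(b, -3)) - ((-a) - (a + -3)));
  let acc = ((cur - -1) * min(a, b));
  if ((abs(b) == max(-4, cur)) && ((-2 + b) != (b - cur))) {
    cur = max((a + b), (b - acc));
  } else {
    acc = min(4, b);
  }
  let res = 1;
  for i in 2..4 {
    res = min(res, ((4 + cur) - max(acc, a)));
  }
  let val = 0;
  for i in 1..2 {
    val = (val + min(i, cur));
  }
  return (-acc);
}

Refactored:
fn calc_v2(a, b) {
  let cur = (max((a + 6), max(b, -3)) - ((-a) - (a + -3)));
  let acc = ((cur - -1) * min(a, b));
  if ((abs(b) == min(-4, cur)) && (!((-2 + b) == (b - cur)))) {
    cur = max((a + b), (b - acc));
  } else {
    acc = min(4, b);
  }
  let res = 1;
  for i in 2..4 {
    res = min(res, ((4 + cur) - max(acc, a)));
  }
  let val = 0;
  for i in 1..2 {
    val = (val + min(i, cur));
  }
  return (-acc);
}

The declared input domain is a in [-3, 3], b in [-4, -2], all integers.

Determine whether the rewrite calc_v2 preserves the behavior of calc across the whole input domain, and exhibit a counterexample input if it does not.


Consider the input a=0, b=-3.
calc: cur = 3; acc = -12; ((abs(b) == max(-4, cur)) && ((-2 + b) != (b - cur))) -> true; cur = 9; res = 1; [i=2]; res = 1; [i=3]; res = 1; val = 0; [i=1]; val = 1; return 12
calc_v2: cur = 3; acc = -12; ((abs(b) == min(-4, cur)) && (!((-2 + b) == (b - cur)))) -> false; acc = -3; res = 1; [i=2]; res = 1; [i=3]; res = 1; val = 0; [i=1]; val = 1; return 3
12 != 3, so the rewrite changes behavior.
verdict: not equivalent; witness: a=0, b=-3


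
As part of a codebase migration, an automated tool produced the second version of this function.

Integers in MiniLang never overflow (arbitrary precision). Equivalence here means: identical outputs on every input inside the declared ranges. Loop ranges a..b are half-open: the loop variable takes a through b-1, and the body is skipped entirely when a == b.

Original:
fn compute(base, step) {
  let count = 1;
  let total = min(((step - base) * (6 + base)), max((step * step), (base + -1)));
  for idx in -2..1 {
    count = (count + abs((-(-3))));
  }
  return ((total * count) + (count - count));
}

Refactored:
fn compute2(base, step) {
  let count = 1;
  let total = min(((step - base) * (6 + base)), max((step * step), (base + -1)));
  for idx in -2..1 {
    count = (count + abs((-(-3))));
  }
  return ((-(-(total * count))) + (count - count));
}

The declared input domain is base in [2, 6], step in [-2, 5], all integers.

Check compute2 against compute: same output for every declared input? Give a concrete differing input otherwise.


This is a faithful refactor — same computation, different form, but the computed results match everywhere.
Tracing base=3, step=5: compute: count = 1; total = 18; [idx=-2]; count = 4; [idx=-1]; count = 7; [idx=0]; count = 10; return 180 | compute2: count = 1; total = 18; [idx=-2]; count = 4; [idx=-1]; count = 7; [idx=0]; count = 10; return 180 — matching result 180.
Every one of the 40 inputs gives matching results.
verdict: equivalent


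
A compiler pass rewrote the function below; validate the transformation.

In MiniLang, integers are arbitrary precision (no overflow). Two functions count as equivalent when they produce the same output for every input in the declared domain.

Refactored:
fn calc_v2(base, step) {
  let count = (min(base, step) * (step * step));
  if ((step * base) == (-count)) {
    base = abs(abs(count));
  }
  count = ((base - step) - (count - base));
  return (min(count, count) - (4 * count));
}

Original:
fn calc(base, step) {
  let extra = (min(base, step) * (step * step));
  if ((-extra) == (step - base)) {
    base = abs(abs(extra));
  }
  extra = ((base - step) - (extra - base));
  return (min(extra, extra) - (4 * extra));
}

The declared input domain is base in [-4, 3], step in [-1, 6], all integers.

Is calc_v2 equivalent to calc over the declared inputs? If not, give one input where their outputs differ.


Not equivalent: base=-4, step=-1 separates them (9 vs -39).
calc: extra = -4; ((-extra) == (step - base)) -> false; extra = -3; return 9
calc_v2: count = -4; ((step * base) == (-count)) -> true; base = 4; count = 13; return -39
verdict: not equivalent; witness: base=-4, step=-1


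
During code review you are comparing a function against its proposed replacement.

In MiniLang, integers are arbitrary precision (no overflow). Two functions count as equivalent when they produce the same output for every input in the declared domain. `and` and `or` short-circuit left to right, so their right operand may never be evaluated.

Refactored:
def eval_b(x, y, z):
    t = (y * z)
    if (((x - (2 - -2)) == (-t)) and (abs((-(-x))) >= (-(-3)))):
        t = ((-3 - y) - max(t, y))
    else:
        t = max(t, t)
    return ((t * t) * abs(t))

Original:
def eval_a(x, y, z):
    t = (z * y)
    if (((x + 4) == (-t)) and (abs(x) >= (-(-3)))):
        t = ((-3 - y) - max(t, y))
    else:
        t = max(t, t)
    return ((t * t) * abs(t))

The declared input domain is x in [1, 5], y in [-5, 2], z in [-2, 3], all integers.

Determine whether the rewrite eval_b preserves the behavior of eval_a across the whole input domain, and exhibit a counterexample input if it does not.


At x=3, y=-1, z=-1: eval_a gives 1, eval_b gives 27.
verdict: not equivalent; witness: x=3, y=-1, z=-1


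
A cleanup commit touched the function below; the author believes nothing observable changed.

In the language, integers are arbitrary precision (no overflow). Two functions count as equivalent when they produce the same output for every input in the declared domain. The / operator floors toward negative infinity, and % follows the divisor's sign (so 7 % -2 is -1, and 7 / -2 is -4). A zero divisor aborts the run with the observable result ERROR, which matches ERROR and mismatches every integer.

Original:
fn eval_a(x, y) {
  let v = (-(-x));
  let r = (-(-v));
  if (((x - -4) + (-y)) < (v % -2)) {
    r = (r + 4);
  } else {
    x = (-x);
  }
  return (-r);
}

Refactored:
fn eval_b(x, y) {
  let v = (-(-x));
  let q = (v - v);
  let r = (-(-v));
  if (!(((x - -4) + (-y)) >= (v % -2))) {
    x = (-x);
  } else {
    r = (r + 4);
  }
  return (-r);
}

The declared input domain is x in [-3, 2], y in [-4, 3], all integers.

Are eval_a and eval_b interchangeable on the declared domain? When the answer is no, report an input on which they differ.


Try x=-3, y=-4.
eval_a: v becomes -3; next r becomes -3; next (((x - -4) + (-y)) < (v % -2)) evaluates to false; next x becomes 3; next final value 3
eval_b: v becomes -3; next q becomes 0; next r becomes -3; next (!(((x - -4) + (-y)) >= (v % -2))) evaluates to false; next r becomes 1; next final value -1
3 against -1: the behavior changed.
verdict: not equivalent; witness: x=-3, y=-4


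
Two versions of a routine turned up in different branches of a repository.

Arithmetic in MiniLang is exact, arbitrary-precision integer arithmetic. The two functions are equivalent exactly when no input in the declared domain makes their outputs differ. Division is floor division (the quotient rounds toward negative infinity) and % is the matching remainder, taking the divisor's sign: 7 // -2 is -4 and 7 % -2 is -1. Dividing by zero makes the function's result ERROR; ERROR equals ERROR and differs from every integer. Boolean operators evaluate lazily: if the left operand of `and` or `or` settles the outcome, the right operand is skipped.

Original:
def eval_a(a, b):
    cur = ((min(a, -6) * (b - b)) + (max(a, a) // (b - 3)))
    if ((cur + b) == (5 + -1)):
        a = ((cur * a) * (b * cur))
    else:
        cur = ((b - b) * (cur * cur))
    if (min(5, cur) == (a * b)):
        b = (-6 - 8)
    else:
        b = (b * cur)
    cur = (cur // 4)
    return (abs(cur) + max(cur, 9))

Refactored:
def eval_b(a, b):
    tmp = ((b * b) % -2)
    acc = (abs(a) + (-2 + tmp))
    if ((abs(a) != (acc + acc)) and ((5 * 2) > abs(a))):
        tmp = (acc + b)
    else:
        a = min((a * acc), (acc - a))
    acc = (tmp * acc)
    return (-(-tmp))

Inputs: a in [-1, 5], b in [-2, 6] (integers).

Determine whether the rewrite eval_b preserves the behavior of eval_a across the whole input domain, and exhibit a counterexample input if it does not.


Consider the input a=-1, b=-2.
eval_a: cur := 0 | ((cur + b) == (5 + -1)): false | cur := 0 | (min(5, cur) == (a * b)): false | b := 0 | cur := 0 | result 9
eval_b: tmp := 0 | acc := -1 | ((abs(a) != (acc + acc)) and ((5 * 2) > abs(a))): true | tmp := -3 | acc := 3 | result -3
9 vs -3 — the two versions disagree here.
verdict: not equivalent; witness: a=-1, b=-2


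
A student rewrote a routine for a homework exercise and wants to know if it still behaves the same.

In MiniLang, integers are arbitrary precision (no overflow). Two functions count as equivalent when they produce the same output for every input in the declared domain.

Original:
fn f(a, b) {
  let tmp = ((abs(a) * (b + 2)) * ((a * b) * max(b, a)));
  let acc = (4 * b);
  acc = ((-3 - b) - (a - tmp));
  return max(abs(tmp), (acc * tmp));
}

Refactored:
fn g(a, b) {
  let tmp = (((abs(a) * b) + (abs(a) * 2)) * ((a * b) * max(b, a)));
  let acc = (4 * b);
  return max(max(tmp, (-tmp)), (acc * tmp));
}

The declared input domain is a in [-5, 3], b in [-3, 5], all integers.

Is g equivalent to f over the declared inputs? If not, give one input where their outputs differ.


These are not equivalent — on a=-5, b=-3 the outputs split (51750 vs 225).
f: tmp := 225 | acc := -12 | acc := 230 | result 51750
g: tmp := 225 | acc := -12 | result 225
verdict: not equivalent; witness: a=-5, b=-3


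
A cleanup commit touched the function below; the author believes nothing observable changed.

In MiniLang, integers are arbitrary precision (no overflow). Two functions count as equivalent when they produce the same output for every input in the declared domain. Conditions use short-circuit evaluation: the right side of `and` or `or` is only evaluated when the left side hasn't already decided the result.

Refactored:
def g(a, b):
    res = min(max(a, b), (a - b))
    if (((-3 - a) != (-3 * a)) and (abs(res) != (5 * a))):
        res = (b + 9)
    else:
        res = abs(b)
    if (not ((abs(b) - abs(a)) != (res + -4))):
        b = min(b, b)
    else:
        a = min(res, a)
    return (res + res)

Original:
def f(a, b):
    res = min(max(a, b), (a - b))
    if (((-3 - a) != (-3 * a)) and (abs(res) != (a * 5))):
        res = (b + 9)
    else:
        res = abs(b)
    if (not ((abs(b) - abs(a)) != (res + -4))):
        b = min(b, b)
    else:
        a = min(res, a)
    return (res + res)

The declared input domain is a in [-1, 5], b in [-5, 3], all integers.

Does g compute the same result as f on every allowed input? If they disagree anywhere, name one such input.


The two are interchangeable: same computation, different form, and every declared input agrees.
Tracing a=0, b=-5: f: res = 0; (((-3 - a) != (-3 * a)) and (abs(res) != (a * 5))) -> false; res = 5; (not ((abs(b) - abs(a)) != (res + -4))) -> false; a = 0; return 10 | g: res = 0; (((-3 - a) != (-3 * a)) and (abs(res) != (5 * a))) -> false; res = 5; (not ((abs(b) - abs(a)) != (res + -4))) -> false; a = 0; return 10 — matching result 10.
Sweeping the whole domain (63 inputs) finds no disagreement.
verdict: equivalent


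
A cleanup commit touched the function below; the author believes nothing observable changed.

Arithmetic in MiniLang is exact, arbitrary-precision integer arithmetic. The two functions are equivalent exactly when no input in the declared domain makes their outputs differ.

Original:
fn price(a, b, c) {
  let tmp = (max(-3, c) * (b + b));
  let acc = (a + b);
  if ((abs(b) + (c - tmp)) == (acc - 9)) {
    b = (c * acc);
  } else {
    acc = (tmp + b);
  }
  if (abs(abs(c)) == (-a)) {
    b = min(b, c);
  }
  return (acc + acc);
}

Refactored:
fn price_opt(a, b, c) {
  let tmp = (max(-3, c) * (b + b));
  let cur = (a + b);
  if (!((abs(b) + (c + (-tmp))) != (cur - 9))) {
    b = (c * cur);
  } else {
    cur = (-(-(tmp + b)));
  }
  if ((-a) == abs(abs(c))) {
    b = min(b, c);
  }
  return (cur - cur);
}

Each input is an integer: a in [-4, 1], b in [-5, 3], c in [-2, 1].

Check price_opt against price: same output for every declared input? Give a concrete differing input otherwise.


Run the pair on a=-4, b=-5, c=-2.
price: tmp = 20; acc = -9; ((abs(b) + (c - tmp)) == (acc - 9)) -> false; acc = 15; (abs(abs(c)) == (-a)) -> false; return 30
price_opt: tmp = 20; cur = -9; (!((abs(b) + (c + (-tmp))) != (cur - 9))) -> false; cur = 15; ((-a) == abs(abs(c))) -> false; return 0
30 vs 0 — the two versions disagree here.
verdict: not equivalent; witness: a=-4, b=-5, c=-2


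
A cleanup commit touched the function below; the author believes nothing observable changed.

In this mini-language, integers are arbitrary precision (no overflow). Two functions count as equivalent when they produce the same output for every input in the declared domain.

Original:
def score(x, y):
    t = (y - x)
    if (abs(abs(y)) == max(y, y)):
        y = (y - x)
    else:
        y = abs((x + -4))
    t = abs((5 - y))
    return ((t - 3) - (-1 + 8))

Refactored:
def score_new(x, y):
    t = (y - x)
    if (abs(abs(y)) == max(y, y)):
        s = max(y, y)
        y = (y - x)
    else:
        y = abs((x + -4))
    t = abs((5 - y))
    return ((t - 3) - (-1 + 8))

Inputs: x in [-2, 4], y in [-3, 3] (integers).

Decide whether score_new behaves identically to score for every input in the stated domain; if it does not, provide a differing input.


This is a faithful refactor — local variable names differ; and min/max/abs usage differs; and statement counts differ, but the computed results match everywhere.
Tracing x=1, y=-2: score: t = -3; (abs(abs(y)) == max(y, y)) -> false; y = 3; t = 2; return -8 | score_new: t = -3; (abs(abs(y)) == max(y, y)) -> false; y = 3; t = 2; return -8 — matching result -8.
Every one of the 49 inputs gives matching results.
verdict: equivalent


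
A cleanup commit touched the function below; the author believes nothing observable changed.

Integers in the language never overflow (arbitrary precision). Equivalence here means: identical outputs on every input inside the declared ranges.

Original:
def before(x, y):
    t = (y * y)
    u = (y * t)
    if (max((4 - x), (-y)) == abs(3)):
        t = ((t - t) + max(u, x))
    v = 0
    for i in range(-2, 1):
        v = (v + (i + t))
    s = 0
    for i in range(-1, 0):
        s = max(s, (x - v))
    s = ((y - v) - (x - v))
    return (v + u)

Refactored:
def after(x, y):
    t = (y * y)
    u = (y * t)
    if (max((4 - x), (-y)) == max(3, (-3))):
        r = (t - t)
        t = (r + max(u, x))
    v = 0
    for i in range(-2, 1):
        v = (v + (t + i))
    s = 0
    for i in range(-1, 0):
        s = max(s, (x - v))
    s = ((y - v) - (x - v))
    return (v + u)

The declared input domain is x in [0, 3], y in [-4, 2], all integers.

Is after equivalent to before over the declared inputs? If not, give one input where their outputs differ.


Although constant usage differs, plus statement counts differ, plus min/max/abs usage differs, plus local variable names differ, 28/28 inputs agree.
verdict: equivalent


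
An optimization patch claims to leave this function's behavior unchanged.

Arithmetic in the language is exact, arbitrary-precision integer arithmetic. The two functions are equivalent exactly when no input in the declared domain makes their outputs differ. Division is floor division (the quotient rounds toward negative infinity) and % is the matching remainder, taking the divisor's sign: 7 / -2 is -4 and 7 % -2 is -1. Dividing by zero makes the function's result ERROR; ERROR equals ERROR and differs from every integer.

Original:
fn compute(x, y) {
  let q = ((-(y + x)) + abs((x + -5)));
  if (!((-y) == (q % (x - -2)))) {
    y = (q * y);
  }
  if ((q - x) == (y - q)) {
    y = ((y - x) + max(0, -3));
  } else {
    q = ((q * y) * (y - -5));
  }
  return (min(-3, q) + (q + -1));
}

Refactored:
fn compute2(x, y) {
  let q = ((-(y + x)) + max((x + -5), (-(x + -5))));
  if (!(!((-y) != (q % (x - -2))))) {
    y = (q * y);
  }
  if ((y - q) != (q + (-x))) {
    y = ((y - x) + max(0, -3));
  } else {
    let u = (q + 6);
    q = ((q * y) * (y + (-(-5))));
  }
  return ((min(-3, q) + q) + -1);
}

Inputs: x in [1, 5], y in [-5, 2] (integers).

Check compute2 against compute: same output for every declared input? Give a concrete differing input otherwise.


These are not equivalent — on x=1, y=-5 the outputs split (11196 vs 4).
compute: q := 8 | (!((-y) == (q % (x - -2)))): true | y := -40 | ((q - x) == (y - q)): false | q := 11200 | result 11196
compute2: q := 8 | (!(!((-y) != (q % (x - -2))))): true | y := -40 | ((y - q) != (q + (-x))): true | y := -41 | result 4
verdict: not equivalent; witness: x=1, y=-5


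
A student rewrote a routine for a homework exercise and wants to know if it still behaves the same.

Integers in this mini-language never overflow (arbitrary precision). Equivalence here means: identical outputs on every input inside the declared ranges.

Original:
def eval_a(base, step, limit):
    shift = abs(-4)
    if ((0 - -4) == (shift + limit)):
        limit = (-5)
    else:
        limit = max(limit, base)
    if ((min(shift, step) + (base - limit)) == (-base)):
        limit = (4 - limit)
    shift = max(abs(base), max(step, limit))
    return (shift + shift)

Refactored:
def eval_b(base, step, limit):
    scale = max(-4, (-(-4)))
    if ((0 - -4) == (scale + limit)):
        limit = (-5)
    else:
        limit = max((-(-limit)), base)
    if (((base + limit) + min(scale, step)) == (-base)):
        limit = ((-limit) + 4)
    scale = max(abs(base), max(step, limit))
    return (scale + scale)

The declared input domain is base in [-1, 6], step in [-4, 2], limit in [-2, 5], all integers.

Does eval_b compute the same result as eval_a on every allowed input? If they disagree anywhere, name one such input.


On input base=-1, step=-3, limit=0, eval_a returns 18 while eval_b returns 2.
verdict: not equivalent; witness: base=-1, step=-3, limit=0


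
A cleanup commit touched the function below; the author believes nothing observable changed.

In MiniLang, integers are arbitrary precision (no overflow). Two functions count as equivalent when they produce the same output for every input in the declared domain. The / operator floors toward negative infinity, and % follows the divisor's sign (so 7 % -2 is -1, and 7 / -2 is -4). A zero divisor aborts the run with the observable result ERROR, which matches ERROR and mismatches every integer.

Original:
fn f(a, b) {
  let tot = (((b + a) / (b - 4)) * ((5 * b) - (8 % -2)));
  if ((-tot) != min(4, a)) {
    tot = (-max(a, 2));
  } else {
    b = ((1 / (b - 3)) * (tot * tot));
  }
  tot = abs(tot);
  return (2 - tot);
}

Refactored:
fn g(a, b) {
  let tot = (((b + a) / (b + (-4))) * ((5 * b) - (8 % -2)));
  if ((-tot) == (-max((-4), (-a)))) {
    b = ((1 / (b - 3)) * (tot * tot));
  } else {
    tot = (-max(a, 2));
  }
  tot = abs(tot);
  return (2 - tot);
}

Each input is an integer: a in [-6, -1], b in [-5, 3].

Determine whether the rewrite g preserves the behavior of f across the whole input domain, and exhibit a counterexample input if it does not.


Differences: min/max/abs usage differs; arithmetic usage differs; comparison usage differs — yet all 54 inputs agree.
verdict: equivalent


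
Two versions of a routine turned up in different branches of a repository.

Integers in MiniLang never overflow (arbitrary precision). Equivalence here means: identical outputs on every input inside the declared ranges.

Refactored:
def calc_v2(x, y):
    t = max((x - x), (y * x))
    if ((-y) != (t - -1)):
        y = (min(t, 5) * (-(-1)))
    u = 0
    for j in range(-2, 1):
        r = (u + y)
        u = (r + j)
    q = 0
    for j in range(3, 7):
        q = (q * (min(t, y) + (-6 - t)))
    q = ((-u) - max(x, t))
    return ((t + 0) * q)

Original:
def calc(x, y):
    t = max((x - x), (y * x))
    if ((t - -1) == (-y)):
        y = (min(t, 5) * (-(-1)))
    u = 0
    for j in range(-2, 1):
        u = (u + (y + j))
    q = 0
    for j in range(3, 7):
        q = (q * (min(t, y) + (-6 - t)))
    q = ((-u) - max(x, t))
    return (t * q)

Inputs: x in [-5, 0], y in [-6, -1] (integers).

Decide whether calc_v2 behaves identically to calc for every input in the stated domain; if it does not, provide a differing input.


Take x=-5, y=-6.
calc: t = 30; ((t - -1) == (-y)) -> false; u = 0; [j=-2]; u = -8; [j=-1]; u = -15; [j=0]; u = -21; q = 0; [j=3]; q = 0; [j=4]; q = 0; [j=5]; q = 0; [j=6]; q = 0; q = -9; return -270
calc_v2: t = 30; ((-y) != (t - -1)) -> true; y = 5; u = 0; [j=-2]; r = 5; u = 3; [j=-1]; r = 8; u = 7; [j=0]; r = 12; u = 12; q = 0; [j=3]; q = 0; [j=4]; q = 0; [j=5]; q = 0; [j=6]; q = 0; q = -42; return -1260
-270 vs -1260 — the two versions disagree here.
verdict: not equivalent; witness: x=-5, y=-6


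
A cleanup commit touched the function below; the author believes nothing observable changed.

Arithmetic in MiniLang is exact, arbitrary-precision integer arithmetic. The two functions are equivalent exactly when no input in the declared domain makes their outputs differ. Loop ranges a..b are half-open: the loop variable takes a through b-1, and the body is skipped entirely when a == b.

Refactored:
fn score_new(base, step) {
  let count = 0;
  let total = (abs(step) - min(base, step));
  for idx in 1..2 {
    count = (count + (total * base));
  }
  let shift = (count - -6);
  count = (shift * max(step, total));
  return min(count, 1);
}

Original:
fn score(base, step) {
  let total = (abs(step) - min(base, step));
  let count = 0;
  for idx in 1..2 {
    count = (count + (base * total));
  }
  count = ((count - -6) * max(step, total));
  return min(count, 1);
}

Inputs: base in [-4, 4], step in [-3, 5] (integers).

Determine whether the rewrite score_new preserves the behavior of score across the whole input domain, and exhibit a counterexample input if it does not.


Although statement counts differ, and local variable names differ, 81/81 inputs agree.
verdict: equivalent


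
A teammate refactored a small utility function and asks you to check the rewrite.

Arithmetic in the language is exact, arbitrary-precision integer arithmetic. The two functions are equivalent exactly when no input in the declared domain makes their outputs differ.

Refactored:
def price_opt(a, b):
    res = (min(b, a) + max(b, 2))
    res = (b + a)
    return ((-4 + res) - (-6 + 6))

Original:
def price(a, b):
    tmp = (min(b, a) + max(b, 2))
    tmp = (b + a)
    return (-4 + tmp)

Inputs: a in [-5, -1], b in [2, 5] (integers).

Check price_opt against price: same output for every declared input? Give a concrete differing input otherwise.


This is a faithful refactor — arithmetic usage differs, local variable names differ, constant usage differs, but the computed results match everywhere.
One worked example (a=-2, b=5) — price: tmp=3, then tmp=3, then returns -1; price_opt: res=3, then res=3, then returns -1; agreement on -1.
Across all 20 domain points the two functions coincide.
verdict: equivalent


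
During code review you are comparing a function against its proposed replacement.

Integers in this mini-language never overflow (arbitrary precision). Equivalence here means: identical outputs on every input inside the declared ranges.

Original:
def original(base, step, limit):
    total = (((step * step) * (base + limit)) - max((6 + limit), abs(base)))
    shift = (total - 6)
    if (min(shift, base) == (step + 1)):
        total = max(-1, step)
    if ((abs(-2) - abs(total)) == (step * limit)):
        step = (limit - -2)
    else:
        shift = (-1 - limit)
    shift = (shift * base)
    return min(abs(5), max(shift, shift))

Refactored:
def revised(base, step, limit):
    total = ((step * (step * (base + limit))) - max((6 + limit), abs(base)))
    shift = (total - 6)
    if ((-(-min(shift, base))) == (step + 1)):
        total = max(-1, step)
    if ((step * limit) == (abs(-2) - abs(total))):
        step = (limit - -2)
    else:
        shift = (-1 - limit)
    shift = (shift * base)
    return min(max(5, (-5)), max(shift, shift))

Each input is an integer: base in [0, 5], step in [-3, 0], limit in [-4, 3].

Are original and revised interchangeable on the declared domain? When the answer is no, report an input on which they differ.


Reading the diff, among the changes: min/max/abs usage differs, constant usage differs.
Spot check at base=5, step=-1, limit=-1 — original: total = -1; shift = -7; (min(shift, base) == (step + 1)) -> false; ((abs(-2) - abs(total)) == (step * limit)) -> true; step = 1; shift = -35; return -35. revised: total = -1; shift = -7; ((-(-min(shift, base))) == (step + 1)) -> false; ((step * limit) == (abs(-2) - abs(total))) -> true; step = 1; shift = -35; return -35. Both give -35.
Every one of the 192 inputs gives matching results.
verdict: equivalent


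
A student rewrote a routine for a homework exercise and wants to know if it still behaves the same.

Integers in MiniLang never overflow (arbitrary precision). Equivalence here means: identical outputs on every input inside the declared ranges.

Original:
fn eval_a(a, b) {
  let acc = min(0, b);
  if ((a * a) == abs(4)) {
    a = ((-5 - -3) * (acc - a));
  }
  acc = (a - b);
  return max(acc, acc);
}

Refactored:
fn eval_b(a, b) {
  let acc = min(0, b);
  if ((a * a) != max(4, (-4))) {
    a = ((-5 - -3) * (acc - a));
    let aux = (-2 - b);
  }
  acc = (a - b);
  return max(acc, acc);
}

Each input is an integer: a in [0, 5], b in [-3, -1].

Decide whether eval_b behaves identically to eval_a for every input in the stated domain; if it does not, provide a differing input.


The rewrite breaks on a=0, b=-3, where the results are 3 and 9.
eval_a: acc becomes -3; next ((a * a) == abs(4)) evaluates to false; next acc becomes 3; next final value 3
eval_b: acc becomes -3; next ((a * a) != max(4, (-4))) evaluates to true; next a becomes 6; next aux becomes 1; next acc becomes 9; next final value 9
verdict: not equivalent; witness: a=0, b=-3


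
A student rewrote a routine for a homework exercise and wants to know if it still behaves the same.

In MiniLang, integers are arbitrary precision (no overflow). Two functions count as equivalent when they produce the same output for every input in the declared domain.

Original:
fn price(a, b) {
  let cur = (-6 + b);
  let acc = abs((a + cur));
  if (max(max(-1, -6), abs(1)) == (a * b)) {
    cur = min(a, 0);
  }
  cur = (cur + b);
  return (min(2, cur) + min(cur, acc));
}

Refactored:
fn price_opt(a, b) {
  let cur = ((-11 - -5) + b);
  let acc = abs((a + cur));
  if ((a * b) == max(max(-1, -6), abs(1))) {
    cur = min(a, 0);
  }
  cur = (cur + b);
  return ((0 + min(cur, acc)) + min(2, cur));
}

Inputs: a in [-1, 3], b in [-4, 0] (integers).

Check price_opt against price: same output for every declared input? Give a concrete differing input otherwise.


Reading the diff, among the changes: constant usage differs, plus arithmetic usage differs.
One worked example (a=-1, b=-4) — price: cur=-10, then acc=11, then (max(max(-1, -6), abs(1)) == (a * b)) is false, then cur=-14, then returns -28; price_opt: cur=-10, then acc=11, then ((a * b) == max(max(-1, -6), abs(1))) is false, then cur=-14, then returns -28; agreement on -28.
Sweeping the whole domain (25 inputs) finds no disagreement.
verdict: equivalent


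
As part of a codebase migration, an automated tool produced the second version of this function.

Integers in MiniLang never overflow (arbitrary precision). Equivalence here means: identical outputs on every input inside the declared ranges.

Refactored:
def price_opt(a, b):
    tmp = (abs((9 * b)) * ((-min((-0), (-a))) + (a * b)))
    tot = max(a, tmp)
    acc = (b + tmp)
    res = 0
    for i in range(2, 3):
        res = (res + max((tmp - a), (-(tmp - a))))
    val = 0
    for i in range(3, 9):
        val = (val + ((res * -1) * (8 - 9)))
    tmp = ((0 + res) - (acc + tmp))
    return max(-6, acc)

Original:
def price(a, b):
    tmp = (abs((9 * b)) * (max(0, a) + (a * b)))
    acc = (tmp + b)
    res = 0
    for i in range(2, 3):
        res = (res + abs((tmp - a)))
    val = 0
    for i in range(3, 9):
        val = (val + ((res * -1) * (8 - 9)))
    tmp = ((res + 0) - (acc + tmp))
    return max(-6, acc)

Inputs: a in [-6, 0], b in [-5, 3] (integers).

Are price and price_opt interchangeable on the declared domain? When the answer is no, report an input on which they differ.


This is a faithful refactor — min/max/abs usage differs, local variable names differ, statement counts differ, arithmetic usage differs, but the computed results match everywhere.
Spot check at a=-5, b=-4 — price: tmp := 720 | acc := 716 | res := 0 | iter i=2: | res := 725 | val := 0 | iter i=3: | val := 725 | iter i=4: | val := 1450 | iter i=5: | val := 2175 | iter i=6: | val := 2900 | iter i=7: | val := 3625 | iter i=8: | val := 4350 | tmp := -711 | result 716. price_opt: tmp := 720 | tot := 720 | acc := 716 | res := 0 | iter i=2: | res := 725 | val := 0 | iter i=3: | val := 725 | iter i=4: | val := 1450 | iter i=5: | val := 2175 | iter i=6: | val := 2900 | iter i=7: | val := 3625 | iter i=8: | val := 4350 | tmp := -711 | result 716. Both give 716.
An exhaustive pass over the 63 declared inputs shows identical outputs.
verdict: equivalent


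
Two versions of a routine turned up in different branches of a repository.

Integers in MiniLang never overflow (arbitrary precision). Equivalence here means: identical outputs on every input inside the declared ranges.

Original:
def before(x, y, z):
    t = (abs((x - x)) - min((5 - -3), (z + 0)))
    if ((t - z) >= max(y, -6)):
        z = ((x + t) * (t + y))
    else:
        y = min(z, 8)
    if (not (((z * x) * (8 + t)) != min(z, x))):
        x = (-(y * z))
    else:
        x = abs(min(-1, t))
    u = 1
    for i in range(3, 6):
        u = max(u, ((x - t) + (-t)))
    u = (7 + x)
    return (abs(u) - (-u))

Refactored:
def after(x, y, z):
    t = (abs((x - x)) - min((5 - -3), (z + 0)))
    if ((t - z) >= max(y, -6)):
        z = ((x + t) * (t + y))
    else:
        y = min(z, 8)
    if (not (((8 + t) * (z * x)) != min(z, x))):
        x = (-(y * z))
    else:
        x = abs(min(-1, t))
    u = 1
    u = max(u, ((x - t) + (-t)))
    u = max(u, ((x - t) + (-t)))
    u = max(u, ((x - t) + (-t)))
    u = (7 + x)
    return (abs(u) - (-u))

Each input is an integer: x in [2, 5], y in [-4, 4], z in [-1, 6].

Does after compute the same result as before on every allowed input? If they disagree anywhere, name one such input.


The two are interchangeable: min/max/abs usage differs; local variable names differ; loop structure differs; arithmetic usage differs; statement counts differ, and every declared input agrees.
As a probe, take x=4, y=0, z=0: before runs t becomes 0; next ((t - z) >= max(y, -6)) evaluates to true; next z becomes 0; next (not (((z * x) * (8 + t)) != min(z, x))) evaluates to true; next x becomes 0; next u becomes 1; next at i=3:; next u becomes 1; next at i=4:; next u becomes 1; next at i=5:; next u becomes 1; next u becomes 7; next final value 14; after runs t becomes 0; next ((t - z) >= max(y, -6)) evaluates to true; next z becomes 0; next (not (((8 + t) * (z * x)) != min(z, x))) evaluates to true; next x becomes 0; next u becomes 1; next u becomes 1; next u becomes 1; next u becomes 1; next u becomes 7; next final value 14; both end at 14.
Every one of the 288 inputs gives matching results.
verdict: equivalent


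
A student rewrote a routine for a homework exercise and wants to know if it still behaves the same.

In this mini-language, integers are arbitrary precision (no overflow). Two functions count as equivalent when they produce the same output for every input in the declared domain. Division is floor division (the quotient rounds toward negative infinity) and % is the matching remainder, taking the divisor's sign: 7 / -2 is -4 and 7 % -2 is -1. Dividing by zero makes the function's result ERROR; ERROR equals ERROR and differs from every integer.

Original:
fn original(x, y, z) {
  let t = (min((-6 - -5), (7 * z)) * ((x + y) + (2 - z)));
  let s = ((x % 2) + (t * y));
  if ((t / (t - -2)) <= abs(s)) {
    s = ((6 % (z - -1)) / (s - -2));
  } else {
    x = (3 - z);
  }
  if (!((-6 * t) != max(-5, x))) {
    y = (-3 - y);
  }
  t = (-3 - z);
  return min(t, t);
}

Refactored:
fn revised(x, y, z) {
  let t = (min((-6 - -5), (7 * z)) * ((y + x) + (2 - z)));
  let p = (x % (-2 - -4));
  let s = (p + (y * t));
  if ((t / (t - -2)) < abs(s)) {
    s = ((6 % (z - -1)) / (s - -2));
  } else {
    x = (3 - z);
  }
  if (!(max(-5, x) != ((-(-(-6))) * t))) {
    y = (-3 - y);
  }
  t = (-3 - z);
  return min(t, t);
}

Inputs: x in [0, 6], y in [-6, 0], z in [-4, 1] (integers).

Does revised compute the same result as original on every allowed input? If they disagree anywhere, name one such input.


Take x=0, y=-3, z=-1.
original: t = 0; s = 0; ((t / (t - -2)) <= abs(s)) -> true; division by zero -> ERROR
revised: t = 0; p = 0; s = 0; ((t / (t - -2)) < abs(s)) -> false; x = 4; (!(max(-5, x) != ((-(-(-6))) * t))) -> false; t = -2; return -2
ERROR vs -2 — the two versions disagree here.
verdict: not equivalent; witness: x=0, y=-3, z=-1


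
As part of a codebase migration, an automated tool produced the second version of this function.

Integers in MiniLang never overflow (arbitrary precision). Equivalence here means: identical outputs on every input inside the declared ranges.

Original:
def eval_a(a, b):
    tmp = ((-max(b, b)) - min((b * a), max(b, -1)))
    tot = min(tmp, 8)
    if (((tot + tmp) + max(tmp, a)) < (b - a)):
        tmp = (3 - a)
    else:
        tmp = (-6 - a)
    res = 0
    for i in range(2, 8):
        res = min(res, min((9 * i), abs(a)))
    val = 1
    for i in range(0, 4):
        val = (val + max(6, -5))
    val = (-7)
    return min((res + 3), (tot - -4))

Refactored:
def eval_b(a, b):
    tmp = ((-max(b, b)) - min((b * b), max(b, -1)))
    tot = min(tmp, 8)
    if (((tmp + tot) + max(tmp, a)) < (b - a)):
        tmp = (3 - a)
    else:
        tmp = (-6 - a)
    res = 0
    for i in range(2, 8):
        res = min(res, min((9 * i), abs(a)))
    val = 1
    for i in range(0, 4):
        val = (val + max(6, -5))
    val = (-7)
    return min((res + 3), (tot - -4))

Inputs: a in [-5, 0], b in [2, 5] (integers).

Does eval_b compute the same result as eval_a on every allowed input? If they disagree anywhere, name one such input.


Take a=-5, b=2.
eval_a: tmp=8, then tot=8, then (((tot + tmp) + max(tmp, a)) < (b - a)) is false, then tmp=-1, then res=0, then (i=2), then res=0, then (i=3), then res=0, then (i=4), then res=0, then (i=5), then res=0, then (i=6), then res=0, then (i=7), then res=0, then val=1, then (i=0), then val=7, then (i=1), then val=13, then (i=2), then val=19, then (i=3), then val=25, then val=-7, then returns 3
eval_b: tmp=-4, then tot=-4, then (((tmp + tot) + max(tmp, a)) < (b - a)) is true, then tmp=8, then res=0, then (i=2), then res=0, then (i=3), then res=0, then (i=4), then res=0, then (i=5), then res=0, then (i=6), then res=0, then (i=7), then res=0, then val=1, then (i=0), then val=7, then (i=1), then val=13, then (i=2), then val=19, then (i=3), then val=25, then val=-7, then returns 0
3 against 0: the behavior changed.
verdict: not equivalent; witness: a=-5, b=2


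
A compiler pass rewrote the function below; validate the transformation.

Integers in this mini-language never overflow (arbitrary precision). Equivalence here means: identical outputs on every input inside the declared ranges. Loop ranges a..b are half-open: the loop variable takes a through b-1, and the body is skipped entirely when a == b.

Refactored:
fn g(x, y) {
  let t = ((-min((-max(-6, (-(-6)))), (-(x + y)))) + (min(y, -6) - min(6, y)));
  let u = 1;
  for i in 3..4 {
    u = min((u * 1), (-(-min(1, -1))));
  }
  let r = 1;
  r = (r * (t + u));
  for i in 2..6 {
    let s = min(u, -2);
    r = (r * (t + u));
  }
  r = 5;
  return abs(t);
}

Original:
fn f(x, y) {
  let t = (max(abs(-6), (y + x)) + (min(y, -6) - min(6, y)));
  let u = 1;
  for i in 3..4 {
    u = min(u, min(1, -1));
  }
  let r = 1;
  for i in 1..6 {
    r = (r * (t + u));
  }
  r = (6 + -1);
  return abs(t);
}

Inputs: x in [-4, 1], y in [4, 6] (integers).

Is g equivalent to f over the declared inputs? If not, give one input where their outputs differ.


This is a faithful refactor — loop structure differs; arithmetic usage differs; local variable names differ; statement counts differ; min/max/abs usage differs; constant usage differs, but the computed results match everywhere.
Spot check at x=1, y=6 — f: t = -5; u = 1; [i=3]; u = -1; r = 1; [i=1]; r = -6; [i=2]; r = 36; [i=3]; r = -216; [i=4]; r = 1296; [i=5]; r = -7776; r = 5; return 5. g: t = -5; u = 1; [i=3]; u = -1; r = 1; r = -6; [i=2]; s = -2; r = 36; [i=3]; s = -2; r = -216; [i=4]; s = -2; r = 1296; [i=5]; s = -2; r = -7776; r = 5; return 5. Both give 5.
Checked all 18 inputs in the declared domain: the outputs agree on every one.
verdict: equivalent
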